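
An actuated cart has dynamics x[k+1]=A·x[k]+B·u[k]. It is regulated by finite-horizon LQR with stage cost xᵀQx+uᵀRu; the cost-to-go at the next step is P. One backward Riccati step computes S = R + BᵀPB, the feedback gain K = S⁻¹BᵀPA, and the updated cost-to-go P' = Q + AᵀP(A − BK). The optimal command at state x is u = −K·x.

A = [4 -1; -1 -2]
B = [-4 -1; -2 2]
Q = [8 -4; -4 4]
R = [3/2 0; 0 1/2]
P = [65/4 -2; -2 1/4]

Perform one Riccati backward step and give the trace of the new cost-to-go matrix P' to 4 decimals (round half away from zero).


BᵀP = [-61.0000 7.5000; -20.2500 2.5000]
S = R + BᵀPB = [3/2 0; 0 1/2] + [229.0000 76.0000; 76.0000 25.2500] = [230.5000 76.0000; 76.0000 25.7500]
BᵀPA = [-251.5000 46.0000; -83.5000 15.2500]
K = S⁻¹·BᵀPA = [-0.8165 0.1600; -0.8329 0.1200]
A−BK = [-0.0988 -0.2400; -0.9671 -1.9200]
AᵀP(A−BK) = [1.3571 -0.2400; -0.2400 0.0600]
P' = Q + AᵀP(A−BK) = [9.3571 -4.2400; -4.2400 4.0600]
tr(P') = 13.4171

13.4171


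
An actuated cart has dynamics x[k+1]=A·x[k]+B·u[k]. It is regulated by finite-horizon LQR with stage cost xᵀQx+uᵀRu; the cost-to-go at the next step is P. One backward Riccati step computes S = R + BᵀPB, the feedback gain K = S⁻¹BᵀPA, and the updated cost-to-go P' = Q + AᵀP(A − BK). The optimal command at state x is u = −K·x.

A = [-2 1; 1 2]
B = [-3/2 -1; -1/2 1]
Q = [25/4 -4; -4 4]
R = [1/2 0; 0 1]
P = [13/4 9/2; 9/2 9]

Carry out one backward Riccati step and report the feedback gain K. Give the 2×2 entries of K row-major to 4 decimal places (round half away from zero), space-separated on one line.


BᵀP = [-7.1250 -11.2500; 1.2500 4.5000]
S = R + BᵀPB = [1/2 0; 0 1] + [16.3125 -4.1250; -4.1250 3.2500] = [16.8125 -4.1250; -4.1250 4.2500]
BᵀPA = [3.0000 -29.6250; 2.0000 10.2500]
K = S⁻¹·BᵀPA = [0.3858 -1.5362; 0.8450 0.9208]
A−BK = [-0.5763 -0.3835; 0.3479 0.3111]
AᵀP(A−BK) = [1.1527 0.7669; 0.7669 2.3031]
P' = Q + AᵀP(A−BK) = [7.4027 -3.2331; -3.2331 6.3031]
tr(P') = 13.7058

0.3858 -1.5362 0.8450 0.9208


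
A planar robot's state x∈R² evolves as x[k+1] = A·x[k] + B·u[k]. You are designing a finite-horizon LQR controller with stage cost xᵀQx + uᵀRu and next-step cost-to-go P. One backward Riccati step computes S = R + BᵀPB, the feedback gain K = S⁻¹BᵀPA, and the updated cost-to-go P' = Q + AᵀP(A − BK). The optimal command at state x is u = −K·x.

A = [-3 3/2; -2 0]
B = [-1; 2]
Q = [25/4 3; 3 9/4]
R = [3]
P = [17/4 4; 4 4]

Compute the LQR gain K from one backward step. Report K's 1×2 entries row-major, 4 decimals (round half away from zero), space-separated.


-2.6552 0.7759

BᵀP = [3.7500 4.0000]
S = R + BᵀPB = [3] + [4.2500] = [7.2500]
BᵀPA = [-19.2500 5.6250]
K = S⁻¹·BᵀPA = [-2.6552 0.7759]
A−BK = [-5.6552 2.2759; 3.3103 -1.5517]
AᵀP(A−BK) = [51.1379 -16.1897; -16.1897 5.1983]
P' = Q + AᵀP(A−BK) = [57.3879 -13.1897; -13.1897 7.4483]
tr(P') = 64.8362


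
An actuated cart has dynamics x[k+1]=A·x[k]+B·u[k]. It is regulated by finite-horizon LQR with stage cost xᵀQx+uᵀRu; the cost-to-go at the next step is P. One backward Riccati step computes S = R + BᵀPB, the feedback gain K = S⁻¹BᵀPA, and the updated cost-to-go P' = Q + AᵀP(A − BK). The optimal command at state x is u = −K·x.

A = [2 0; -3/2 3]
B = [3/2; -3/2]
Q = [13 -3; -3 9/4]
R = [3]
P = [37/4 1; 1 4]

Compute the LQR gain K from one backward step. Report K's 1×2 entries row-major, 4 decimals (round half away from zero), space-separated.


1.1126 -0.4768

BᵀP = [12.3750 -4.5000]
S = R + BᵀPB = [3] + [25.3125] = [28.3125]
BᵀPA = [31.5000 -13.5000]
K = S⁻¹·BᵀPA = [1.1126 -0.4768]
A−BK = [0.3311 0.7152; 0.1689 2.2848]
AᵀP(A−BK) = [4.9536 3.0199; 3.0199 29.5629]
P' = Q + AᵀP(A−BK) = [17.9536 0.0199; 0.0199 31.8129]
tr(P') = 49.7666


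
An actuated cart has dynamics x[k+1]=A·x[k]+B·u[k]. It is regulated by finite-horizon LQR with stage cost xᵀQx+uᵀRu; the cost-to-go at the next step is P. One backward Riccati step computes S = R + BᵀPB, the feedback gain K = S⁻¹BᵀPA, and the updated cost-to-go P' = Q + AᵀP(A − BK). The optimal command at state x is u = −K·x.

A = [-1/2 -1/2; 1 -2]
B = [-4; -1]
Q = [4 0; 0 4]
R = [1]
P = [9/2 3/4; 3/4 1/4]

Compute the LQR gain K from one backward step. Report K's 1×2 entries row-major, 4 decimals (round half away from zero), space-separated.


BᵀP = [-18.7500 -3.2500]
S = R + BᵀPB = [1] + [78.2500] = [79.2500]
BᵀPA = [6.1250 15.8750]
K = S⁻¹·BᵀPA = [0.0773 0.2003]
A−BK = [-0.1909 0.3013; 1.0773 -1.7997]
AᵀP(A−BK) = [0.1516 -0.2269; -0.2269 0.4450]
P' = Q + AᵀP(A−BK) = [4.1516 -0.2269; -0.2269 4.4450]
tr(P') = 8.5966

0.0773 0.2003


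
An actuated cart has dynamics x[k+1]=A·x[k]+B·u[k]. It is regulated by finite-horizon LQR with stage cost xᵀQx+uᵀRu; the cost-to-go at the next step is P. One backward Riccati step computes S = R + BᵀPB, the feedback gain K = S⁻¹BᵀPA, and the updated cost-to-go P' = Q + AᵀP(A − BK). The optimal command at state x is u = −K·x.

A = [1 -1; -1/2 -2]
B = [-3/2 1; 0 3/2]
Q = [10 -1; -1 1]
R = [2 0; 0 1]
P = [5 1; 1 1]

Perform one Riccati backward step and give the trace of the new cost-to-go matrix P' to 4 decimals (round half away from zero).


BᵀP = [-7.5000 -1.5000; 6.5000 2.5000]
S = R + BᵀPB = [2 0; 0 1] + [11.2500 -9.7500; -9.7500 10.2500] = [13.2500 -9.7500; -9.7500 11.2500]
BᵀPA = [-6.7500 10.5000; 5.2500 -11.5000]
K = S⁻¹·BᵀPA = [-0.4583 0.1111; 0.0694 -0.9259]
A−BK = [0.2431 0.0926; -0.6042 -0.6111]
AᵀP(A−BK) = [0.7917 0.1111; 0.1111 1.1852]
P' = Q + AᵀP(A−BK) = [10.7917 -0.8889; -0.8889 2.1852]
tr(P') = 12.9769

12.9769


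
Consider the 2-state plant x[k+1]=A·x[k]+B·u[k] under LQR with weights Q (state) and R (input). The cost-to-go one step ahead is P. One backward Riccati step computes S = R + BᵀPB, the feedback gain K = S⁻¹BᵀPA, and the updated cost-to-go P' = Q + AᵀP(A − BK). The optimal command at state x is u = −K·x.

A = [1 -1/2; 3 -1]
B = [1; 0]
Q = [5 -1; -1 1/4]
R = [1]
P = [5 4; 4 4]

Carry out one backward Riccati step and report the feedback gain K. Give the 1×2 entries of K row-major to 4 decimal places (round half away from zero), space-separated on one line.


2.8333 -1.0833

BᵀP = [5.0000 4.0000]
S = R + BᵀPB = [1] + [5.0000] = [6.0000]
BᵀPA = [17.0000 -6.5000]
K = S⁻¹·BᵀPA = [2.8333 -1.0833]
A−BK = [-1.8333 0.5833; 3.0000 -1.0000]
AᵀP(A−BK) = [16.8333 -6.0833; -6.0833 2.2083]
P' = Q + AᵀP(A−BK) = [21.8333 -7.0833; -7.0833 2.4583]
tr(P') = 24.2917


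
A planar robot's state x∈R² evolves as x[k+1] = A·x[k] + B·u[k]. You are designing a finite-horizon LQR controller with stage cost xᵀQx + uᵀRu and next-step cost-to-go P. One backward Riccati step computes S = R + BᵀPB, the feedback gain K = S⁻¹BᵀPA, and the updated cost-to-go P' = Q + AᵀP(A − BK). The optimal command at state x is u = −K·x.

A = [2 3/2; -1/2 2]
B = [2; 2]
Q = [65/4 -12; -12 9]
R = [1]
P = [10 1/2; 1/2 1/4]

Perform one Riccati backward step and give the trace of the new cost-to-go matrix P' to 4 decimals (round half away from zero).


BᵀP = [21.0000 1.5000]
S = R + BᵀPB = [1] + [45.0000] = [46.0000]
BᵀPA = [41.2500 34.5000]
K = S⁻¹·BᵀPA = [0.8967 0.7500]
A−BK = [0.2065 0.0000; -2.2935 0.5000]
AᵀP(A−BK) = [2.0720 0.4375; 0.4375 0.6250]
P' = Q + AᵀP(A−BK) = [18.3220 -11.5625; -11.5625 9.6250]
tr(P') = 27.9470

27.9470


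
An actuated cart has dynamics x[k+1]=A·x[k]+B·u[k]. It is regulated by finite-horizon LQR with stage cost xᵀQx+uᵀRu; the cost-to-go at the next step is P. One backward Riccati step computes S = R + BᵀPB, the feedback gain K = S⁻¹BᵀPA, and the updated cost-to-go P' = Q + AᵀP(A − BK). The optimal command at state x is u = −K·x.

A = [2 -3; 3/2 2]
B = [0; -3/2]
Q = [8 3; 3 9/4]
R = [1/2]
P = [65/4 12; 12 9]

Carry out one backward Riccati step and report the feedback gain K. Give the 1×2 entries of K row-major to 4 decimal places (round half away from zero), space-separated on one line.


-2.7108 1.3012

BᵀP = [-18.0000 -13.5000]
S = R + BᵀPB = [1/2] + [20.2500] = [20.7500]
BᵀPA = [-56.2500 27.0000]
K = S⁻¹·BᵀPA = [-2.7108 1.3012]
A−BK = [2.0000 -3.0000; -2.5663 3.9518]
AᵀP(A−BK) = [4.7651 -3.3072; -3.3072 3.1175]
P' = Q + AᵀP(A−BK) = [12.7651 -0.3072; -0.3072 5.3675]
tr(P') = 18.1325


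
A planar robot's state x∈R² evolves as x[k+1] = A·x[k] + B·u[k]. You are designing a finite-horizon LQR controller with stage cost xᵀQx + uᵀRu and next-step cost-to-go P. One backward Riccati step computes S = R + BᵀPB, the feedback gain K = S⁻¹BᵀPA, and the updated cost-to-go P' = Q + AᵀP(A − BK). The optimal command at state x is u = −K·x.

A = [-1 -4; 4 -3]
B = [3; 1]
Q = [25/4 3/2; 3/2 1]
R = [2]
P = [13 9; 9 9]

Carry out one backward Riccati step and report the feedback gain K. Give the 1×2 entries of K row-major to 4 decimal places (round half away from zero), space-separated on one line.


0.5275 -1.6484

BᵀP = [48.0000 36.0000]
S = R + BᵀPB = [2] + [180.0000] = [182.0000]
BᵀPA = [96.0000 -300.0000]
K = S⁻¹·BᵀPA = [0.5275 -1.6484]
A−BK = [-2.5824 0.9451; 3.4725 -1.3516]
AᵀP(A−BK) = [34.3626 -14.7582; -14.7582 10.4945]
P' = Q + AᵀP(A−BK) = [40.6126 -13.2582; -13.2582 11.4945]
tr(P') = 52.1071


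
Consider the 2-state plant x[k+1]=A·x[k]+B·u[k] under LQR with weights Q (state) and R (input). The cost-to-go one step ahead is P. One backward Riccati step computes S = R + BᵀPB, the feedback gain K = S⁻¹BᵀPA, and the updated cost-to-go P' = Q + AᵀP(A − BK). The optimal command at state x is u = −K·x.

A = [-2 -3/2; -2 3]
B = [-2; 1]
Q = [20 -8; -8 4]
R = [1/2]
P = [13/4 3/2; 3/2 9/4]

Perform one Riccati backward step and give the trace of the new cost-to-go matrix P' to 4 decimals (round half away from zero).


55.6715

BᵀP = [-5.0000 -0.7500]
S = R + BᵀPB = [1/2] + [9.2500] = [9.7500]
BᵀPA = [11.5000 5.2500]
K = S⁻¹·BᵀPA = [1.1795 0.5385]
A−BK = [0.3590 -0.4231; -3.1795 2.4615]
AᵀP(A−BK) = [20.4359 -14.4423; -14.4423 11.2356]
P' = Q + AᵀP(A−BK) = [40.4359 -22.4423; -22.4423 15.2356]
tr(P') = 55.6715


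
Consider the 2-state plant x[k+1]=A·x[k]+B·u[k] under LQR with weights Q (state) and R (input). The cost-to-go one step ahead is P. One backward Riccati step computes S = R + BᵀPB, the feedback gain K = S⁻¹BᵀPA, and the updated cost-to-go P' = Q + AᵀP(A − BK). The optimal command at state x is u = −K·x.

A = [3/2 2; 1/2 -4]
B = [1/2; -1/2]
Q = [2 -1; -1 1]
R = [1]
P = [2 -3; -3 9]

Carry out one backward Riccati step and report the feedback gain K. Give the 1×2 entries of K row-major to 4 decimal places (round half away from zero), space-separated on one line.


0.1429 5.5238

BᵀP = [2.5000 -6.0000]
S = R + BᵀPB = [1] + [4.2500] = [5.2500]
BᵀPA = [0.7500 29.0000]
K = S⁻¹·BᵀPA = [0.1429 5.5238]
A−BK = [1.4286 -0.7619; 0.5714 -1.2381]
AᵀP(A−BK) = [2.1429 -1.1429; -1.1429 39.8095]
P' = Q + AᵀP(A−BK) = [4.1429 -2.1429; -2.1429 40.8095]
tr(P') = 44.9524


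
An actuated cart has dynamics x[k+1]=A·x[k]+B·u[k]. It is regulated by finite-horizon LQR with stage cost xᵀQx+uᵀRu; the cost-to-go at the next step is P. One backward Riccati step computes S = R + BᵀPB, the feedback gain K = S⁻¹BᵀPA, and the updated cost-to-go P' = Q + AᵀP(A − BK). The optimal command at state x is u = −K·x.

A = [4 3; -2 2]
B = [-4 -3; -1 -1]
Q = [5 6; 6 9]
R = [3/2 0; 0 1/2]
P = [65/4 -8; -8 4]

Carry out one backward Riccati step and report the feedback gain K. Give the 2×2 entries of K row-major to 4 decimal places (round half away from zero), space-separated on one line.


BᵀP = [-57.0000 28.0000; -40.7500 20.0000]
S = R + BᵀPB = [3/2 0; 0 1/2] + [200.0000 143.0000; 143.0000 102.2500] = [201.5000 143.0000; 143.0000 102.7500]
BᵀPA = [-284.0000 -115.0000; -203.0000 -82.2500]
K = S⁻¹·BᵀPA = [-0.5958 -0.2136; -1.1465 -0.5032]
A−BK = [-1.8226 0.6360; -3.7423 1.2832]
AᵀP(A−BK) = [2.0578 0.1852; 0.1852 0.2967]
P' = Q + AᵀP(A−BK) = [7.0578 6.1852; 6.1852 9.2967]
tr(P') = 16.3545

-0.5958 -0.2136 -1.1465 -0.5032


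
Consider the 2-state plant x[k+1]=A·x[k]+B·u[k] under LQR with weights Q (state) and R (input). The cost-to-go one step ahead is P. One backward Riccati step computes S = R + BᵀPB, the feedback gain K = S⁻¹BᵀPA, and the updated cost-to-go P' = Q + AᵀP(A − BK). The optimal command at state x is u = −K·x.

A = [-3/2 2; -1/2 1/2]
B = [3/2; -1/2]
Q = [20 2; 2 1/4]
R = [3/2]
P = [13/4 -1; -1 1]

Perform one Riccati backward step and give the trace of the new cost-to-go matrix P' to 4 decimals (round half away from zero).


BᵀP = [5.3750 -2.0000]
S = R + BᵀPB = [3/2] + [9.0625] = [10.5625]
BᵀPA = [-7.0625 9.7500]
K = S⁻¹·BᵀPA = [-0.6686 0.9231]
A−BK = [-0.4970 0.6154; -0.8343 0.9615]
AᵀP(A−BK) = [1.3402 -1.7308; -1.7308 2.2500]
P' = Q + AᵀP(A−BK) = [21.3402 0.2692; 0.2692 2.5000]
tr(P') = 23.8402

23.8402


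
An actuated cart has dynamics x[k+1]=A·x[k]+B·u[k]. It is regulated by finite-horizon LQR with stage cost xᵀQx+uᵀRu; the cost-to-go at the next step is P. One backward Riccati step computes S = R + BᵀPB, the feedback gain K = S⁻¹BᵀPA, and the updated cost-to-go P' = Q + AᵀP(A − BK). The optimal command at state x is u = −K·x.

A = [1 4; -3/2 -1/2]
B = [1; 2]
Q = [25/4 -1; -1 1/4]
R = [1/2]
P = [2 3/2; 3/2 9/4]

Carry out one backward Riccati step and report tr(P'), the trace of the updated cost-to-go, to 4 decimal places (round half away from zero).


18.1964

BᵀP = [5.0000 6.0000]
S = R + BᵀPB = [1/2] + [17.0000] = [17.5000]
BᵀPA = [-4.0000 17.0000]
K = S⁻¹·BᵀPA = [-0.2286 0.9714]
A−BK = [1.2286 3.0286; -1.0429 -2.4429]
AᵀP(A−BK) = [1.6482 3.8232; 3.8232 10.0482]
P' = Q + AᵀP(A−BK) = [7.8982 2.8232; 2.8232 10.2982]
tr(P') = 18.1964


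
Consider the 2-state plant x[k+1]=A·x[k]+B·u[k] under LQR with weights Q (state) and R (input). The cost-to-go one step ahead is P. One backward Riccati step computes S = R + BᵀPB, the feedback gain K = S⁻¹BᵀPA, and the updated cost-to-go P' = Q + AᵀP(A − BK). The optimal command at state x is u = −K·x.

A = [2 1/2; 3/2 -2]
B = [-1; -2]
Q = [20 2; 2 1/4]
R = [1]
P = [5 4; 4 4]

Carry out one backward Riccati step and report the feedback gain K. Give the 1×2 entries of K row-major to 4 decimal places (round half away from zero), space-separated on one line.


BᵀP = [-13.0000 -12.0000]
S = R + BᵀPB = [1] + [37.0000] = [38.0000]
BᵀPA = [-44.0000 17.5000]
K = S⁻¹·BᵀPA = [-1.1579 0.4605]
A−BK = [0.8421 0.9605; -0.8158 -1.0789]
AᵀP(A−BK) = [2.0526 0.2632; 0.2632 1.1908]
P' = Q + AᵀP(A−BK) = [22.0526 2.2632; 2.2632 1.4408]
tr(P') = 23.4934

-1.1579 0.4605


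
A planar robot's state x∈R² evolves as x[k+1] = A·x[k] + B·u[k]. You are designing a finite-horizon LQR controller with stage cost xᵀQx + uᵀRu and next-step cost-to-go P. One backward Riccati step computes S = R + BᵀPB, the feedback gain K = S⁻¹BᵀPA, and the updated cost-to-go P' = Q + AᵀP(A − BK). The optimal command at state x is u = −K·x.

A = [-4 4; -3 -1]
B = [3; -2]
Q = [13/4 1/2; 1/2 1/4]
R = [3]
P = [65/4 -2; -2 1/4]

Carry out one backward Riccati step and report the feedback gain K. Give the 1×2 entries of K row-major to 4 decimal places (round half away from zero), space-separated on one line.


-1.0990 1.2482

BᵀP = [52.7500 -6.5000]
S = R + BᵀPB = [3] + [171.2500] = [174.2500]
BᵀPA = [-191.5000 217.5000]
K = S⁻¹·BᵀPA = [-1.0990 1.2482]
A−BK = [-0.7030 0.2554; -5.1980 1.4964]
AᵀP(A−BK) = [3.7923 -4.2184; -4.2184 4.7651]
P' = Q + AᵀP(A−BK) = [7.0423 -3.7184; -3.7184 5.0151]
tr(P') = 12.0574


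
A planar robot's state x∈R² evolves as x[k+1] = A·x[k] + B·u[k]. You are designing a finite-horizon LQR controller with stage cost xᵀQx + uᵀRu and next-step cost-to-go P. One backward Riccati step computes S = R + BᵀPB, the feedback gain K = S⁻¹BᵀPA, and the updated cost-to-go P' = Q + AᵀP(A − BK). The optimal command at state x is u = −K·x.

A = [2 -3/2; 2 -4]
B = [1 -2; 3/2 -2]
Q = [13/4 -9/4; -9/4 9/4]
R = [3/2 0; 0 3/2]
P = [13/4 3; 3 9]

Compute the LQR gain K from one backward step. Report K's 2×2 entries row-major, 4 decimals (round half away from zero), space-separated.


BᵀP = [7.7500 16.5000; -12.5000 -24.0000]
S = R + BᵀPB = [3/2 0; 0 3/2] + [32.5000 -48.5000; -48.5000 73.0000] = [34.0000 -48.5000; -48.5000 74.5000]
BᵀPA = [48.5000 -77.6250; -73.0000 114.7500]
K = S⁻¹·BᵀPA = [0.4025 -1.2044; -0.7178 0.7562]
A−BK = [0.1618 1.2168; -0.0394 -0.6810]
AᵀP(A−BK) = [1.0768 -1.1343; -1.1343 7.0476]
P' = Q + AᵀP(A−BK) = [4.3268 -3.3843; -3.3843 9.2976]
tr(P') = 13.6244

0.4025 -1.2044 -0.7178 0.7562


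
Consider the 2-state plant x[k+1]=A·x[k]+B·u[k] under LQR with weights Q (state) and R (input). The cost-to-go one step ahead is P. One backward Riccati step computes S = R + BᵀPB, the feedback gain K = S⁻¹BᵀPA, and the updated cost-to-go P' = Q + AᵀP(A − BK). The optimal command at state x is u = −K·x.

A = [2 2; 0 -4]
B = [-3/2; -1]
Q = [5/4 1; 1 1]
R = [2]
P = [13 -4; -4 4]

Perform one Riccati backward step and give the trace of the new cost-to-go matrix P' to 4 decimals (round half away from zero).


127.4973

BᵀP = [-15.5000 2.0000]
S = R + BᵀPB = [2] + [21.2500] = [23.2500]
BᵀPA = [-31.0000 -39.0000]
K = S⁻¹·BᵀPA = [-1.3333 -1.6774]
A−BK = [0.0000 -0.5161; -1.3333 -5.6774]
AᵀP(A−BK) = [10.6667 32.0000; 32.0000 114.5806]
P' = Q + AᵀP(A−BK) = [11.9167 33.0000; 33.0000 115.5806]
tr(P') = 127.4973


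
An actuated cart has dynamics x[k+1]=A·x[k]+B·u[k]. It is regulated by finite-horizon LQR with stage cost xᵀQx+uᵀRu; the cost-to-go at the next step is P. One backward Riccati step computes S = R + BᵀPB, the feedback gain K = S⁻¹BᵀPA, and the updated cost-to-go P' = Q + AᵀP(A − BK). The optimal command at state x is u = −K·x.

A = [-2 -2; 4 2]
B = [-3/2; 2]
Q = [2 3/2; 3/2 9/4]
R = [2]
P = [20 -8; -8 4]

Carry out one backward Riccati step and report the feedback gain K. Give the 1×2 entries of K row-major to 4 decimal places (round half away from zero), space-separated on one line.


1.5495 1.1892

BᵀP = [-46.0000 20.0000]
S = R + BᵀPB = [2] + [109.0000] = [111.0000]
BᵀPA = [172.0000 132.0000]
K = S⁻¹·BᵀPA = [1.5495 1.1892]
A−BK = [0.3243 -0.2162; 0.9009 -0.3784]
AᵀP(A−BK) = [5.4775 3.4595; 3.4595 3.0270]
P' = Q + AᵀP(A−BK) = [7.4775 4.9595; 4.9595 5.2770]
tr(P') = 12.7545


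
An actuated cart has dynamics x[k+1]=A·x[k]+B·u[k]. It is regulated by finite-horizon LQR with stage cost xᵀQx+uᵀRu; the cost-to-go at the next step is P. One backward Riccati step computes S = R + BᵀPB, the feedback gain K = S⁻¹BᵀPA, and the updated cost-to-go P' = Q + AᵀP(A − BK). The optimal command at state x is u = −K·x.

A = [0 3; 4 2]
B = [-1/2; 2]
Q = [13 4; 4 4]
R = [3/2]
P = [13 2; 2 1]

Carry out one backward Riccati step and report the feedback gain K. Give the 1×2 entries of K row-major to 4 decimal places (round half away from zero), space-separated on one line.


0.8421 -1.1579

BᵀP = [-2.5000 1.0000]
S = R + BᵀPB = [3/2] + [3.2500] = [4.7500]
BᵀPA = [4.0000 -5.5000]
K = S⁻¹·BᵀPA = [0.8421 -1.1579]
A−BK = [0.4211 2.4211; 2.3158 4.3158]
AᵀP(A−BK) = [12.6316 36.6316; 36.6316 138.6316]
P' = Q + AᵀP(A−BK) = [25.6316 40.6316; 40.6316 142.6316]
tr(P') = 168.2632


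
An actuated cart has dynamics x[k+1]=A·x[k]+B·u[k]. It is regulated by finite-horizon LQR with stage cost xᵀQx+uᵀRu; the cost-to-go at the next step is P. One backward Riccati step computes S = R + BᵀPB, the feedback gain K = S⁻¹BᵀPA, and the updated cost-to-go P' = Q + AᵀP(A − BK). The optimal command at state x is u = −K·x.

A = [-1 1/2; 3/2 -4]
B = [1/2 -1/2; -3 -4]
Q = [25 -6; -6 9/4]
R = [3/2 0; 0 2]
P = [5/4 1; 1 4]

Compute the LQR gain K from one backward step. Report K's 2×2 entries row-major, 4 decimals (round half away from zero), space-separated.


BᵀP = [-2.3750 -11.5000; -4.6250 -16.5000]
S = R + BᵀPB = [3/2 0; 0 2] + [33.3125 47.1875; 47.1875 68.3125] = [34.8125 47.1875; 47.1875 70.3125]
BᵀPA = [-14.8750 44.8125; -20.1250 63.6875]
K = S⁻¹·BᵀPA = [-0.4353 0.6587; 0.0059 0.4637]
A−BK = [-0.7794 0.4025; 0.2177 -0.1690]
AᵀP(A−BK) = [0.8939 -0.7446; -0.7446 1.2616]
P' = Q + AᵀP(A−BK) = [25.8939 -6.7446; -6.7446 3.5116]
tr(P') = 29.4055

-0.4353 0.6587 0.0059 0.4637


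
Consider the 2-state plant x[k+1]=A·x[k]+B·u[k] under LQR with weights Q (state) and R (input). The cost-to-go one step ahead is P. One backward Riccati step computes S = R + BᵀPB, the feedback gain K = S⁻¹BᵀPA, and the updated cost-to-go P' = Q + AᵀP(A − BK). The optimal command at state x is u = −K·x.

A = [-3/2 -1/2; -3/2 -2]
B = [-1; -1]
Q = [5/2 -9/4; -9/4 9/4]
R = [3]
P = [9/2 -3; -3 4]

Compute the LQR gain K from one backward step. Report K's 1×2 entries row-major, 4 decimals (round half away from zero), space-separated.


BᵀP = [-1.5000 -1.0000]
S = R + BᵀPB = [3] + [2.5000] = [5.5000]
BᵀPA = [3.7500 2.7500]
K = S⁻¹·BᵀPA = [0.6818 0.5000]
A−BK = [-0.8182 0.0000; -0.8182 -1.5000]
AᵀP(A−BK) = [3.0682 2.2500; 2.2500 9.7500]
P' = Q + AᵀP(A−BK) = [5.5682 0.0000; 0.0000 12.0000]
tr(P') = 17.5682

0.6818 0.5000


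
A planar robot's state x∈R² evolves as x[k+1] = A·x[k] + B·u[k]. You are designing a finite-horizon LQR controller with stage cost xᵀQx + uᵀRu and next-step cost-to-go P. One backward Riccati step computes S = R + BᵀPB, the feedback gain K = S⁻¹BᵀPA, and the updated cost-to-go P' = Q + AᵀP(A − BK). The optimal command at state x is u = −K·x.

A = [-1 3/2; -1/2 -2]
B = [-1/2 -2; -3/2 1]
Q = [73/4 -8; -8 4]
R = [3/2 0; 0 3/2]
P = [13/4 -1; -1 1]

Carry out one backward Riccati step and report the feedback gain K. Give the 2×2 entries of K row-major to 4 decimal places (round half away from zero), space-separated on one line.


0.2821 0.3788 0.3185 -0.8700

BᵀP = [-0.1250 -1.0000; -7.5000 3.0000]
S = R + BᵀPB = [3/2 0; 0 3/2] + [1.5625 -0.7500; -0.7500 18.0000] = [3.0625 -0.7500; -0.7500 19.5000]
BᵀPA = [0.6250 1.8125; 6.0000 -17.2500]
K = S⁻¹·BᵀPA = [0.2821 0.3788; 0.3185 -0.8700]
A−BK = [-0.2219 -0.0507; -0.3954 -0.5618]
AᵀP(A−BK) = [0.4124 -0.1414; -0.1414 1.6177]
P' = Q + AᵀP(A−BK) = [18.6624 -8.1414; -8.1414 5.6177]
tr(P') = 24.2801


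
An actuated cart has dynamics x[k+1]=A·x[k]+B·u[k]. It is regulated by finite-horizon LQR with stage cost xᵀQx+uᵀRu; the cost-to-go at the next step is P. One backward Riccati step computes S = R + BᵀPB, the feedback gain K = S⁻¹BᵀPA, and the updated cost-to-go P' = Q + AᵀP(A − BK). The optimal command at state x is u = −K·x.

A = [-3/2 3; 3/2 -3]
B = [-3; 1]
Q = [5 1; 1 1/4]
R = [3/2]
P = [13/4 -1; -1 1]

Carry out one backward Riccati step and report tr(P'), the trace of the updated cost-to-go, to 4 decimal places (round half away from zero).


10.7260

BᵀP = [-10.7500 4.0000]
S = R + BᵀPB = [3/2] + [36.2500] = [37.7500]
BᵀPA = [22.1250 -44.2500]
K = S⁻¹·BᵀPA = [0.5861 -1.1722]
A−BK = [0.2583 -0.5166; 0.9139 -1.8278]
AᵀP(A−BK) = [1.0952 -2.1904; -2.1904 4.3808]
P' = Q + AᵀP(A−BK) = [6.0952 -1.1904; -1.1904 4.6308]
tr(P') = 10.7260


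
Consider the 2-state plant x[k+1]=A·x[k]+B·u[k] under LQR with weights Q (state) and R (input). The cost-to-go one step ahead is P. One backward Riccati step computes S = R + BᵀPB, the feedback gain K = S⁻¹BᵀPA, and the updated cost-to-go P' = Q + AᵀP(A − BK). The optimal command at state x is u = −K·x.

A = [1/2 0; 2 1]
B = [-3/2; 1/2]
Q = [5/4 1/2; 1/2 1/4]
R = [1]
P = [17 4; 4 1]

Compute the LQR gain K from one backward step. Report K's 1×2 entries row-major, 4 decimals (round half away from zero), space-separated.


-0.6791 -0.1642

BᵀP = [-23.5000 -5.5000]
S = R + BᵀPB = [1] + [32.5000] = [33.5000]
BᵀPA = [-22.7500 -5.5000]
K = S⁻¹·BᵀPA = [-0.6791 -0.1642]
A−BK = [-0.5187 -0.2463; 2.3396 1.0821]
AᵀP(A−BK) = [0.8004 0.2649; 0.2649 0.0970]
P' = Q + AᵀP(A−BK) = [2.0504 0.7649; 0.7649 0.3470]
tr(P') = 2.3974


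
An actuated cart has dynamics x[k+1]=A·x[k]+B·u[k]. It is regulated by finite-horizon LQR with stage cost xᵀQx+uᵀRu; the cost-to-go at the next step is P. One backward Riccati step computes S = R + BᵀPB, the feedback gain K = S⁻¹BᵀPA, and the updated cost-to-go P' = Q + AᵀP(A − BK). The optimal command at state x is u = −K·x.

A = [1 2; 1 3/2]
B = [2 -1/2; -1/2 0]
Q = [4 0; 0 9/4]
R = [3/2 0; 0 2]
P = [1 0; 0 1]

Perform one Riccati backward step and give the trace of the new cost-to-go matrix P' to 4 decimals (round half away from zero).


BᵀP = [2.0000 -0.5000; -0.5000 0.0000]
S = R + BᵀPB = [3/2 0; 0 2] + [4.2500 -1.0000; -1.0000 0.2500] = [5.7500 -1.0000; -1.0000 2.2500]
BᵀPA = [1.5000 3.2500; -0.5000 -1.0000]
K = S⁻¹·BᵀPA = [0.2408 0.5288; -0.1152 -0.2094]
A−BK = [0.4607 0.8377; 1.1204 1.7644]
AᵀP(A−BK) = [1.5812 2.6021; 2.6021 4.3220]
P' = Q + AᵀP(A−BK) = [5.5812 2.6021; 2.6021 6.5720]
tr(P') = 12.1531

12.1531


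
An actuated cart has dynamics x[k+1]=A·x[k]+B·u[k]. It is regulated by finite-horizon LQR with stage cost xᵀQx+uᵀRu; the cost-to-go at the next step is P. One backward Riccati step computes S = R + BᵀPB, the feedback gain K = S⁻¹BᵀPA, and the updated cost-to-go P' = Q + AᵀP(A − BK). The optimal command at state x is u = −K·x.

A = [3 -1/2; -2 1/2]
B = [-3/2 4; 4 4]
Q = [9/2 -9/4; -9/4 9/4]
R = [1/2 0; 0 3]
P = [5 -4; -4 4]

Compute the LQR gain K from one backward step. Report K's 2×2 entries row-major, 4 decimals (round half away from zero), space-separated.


-0.9085 0.1815 0.3447 -0.0479

BᵀP = [-23.5000 22.0000; 4.0000 0.0000]
S = R + BᵀPB = [1/2 0; 0 3] + [123.2500 -6.0000; -6.0000 16.0000] = [123.7500 -6.0000; -6.0000 19.0000]
BᵀPA = [-114.5000 22.7500; 12.0000 -2.0000]
K = S⁻¹·BᵀPA = [-0.9085 0.1815; 0.3447 -0.0479]
A−BK = [0.2585 -0.0360; 0.2555 -0.0343]
AᵀP(A−BK) = [0.8360 -0.1413; -0.1413 0.0247]
P' = Q + AᵀP(A−BK) = [5.3360 -2.3913; -2.3913 2.2747]
tr(P') = 7.6107


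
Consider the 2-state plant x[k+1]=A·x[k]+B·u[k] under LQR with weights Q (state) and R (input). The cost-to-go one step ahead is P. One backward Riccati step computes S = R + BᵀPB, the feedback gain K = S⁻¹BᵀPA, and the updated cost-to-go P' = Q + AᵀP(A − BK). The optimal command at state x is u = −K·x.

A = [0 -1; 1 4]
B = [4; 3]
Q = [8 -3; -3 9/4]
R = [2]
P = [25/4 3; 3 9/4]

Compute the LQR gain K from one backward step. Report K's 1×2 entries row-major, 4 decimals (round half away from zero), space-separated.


0.0965 0.2111

BᵀP = [34.0000 18.7500]
S = R + BᵀPB = [2] + [192.2500] = [194.2500]
BᵀPA = [18.7500 41.0000]
K = S⁻¹·BᵀPA = [0.0965 0.2111]
A−BK = [-0.3861 -1.8443; 0.7104 3.3668]
AᵀP(A−BK) = [0.4402 2.0425; 2.0425 9.5962]
P' = Q + AᵀP(A−BK) = [8.4402 -0.9575; -0.9575 11.8462]
tr(P') = 20.2864


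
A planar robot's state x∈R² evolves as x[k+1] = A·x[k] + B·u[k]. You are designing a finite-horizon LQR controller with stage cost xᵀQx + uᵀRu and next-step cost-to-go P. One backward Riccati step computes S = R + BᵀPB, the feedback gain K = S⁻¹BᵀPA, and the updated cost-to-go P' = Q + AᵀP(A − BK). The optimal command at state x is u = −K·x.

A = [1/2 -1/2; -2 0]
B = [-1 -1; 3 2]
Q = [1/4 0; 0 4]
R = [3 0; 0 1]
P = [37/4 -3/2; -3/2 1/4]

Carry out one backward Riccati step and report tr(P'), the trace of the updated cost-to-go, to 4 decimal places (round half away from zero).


BᵀP = [-13.7500 2.2500; -12.2500 2.0000]
S = R + BᵀPB = [3 0; 0 1] + [20.5000 18.2500; 18.2500 16.2500] = [23.5000 18.2500; 18.2500 17.2500]
BᵀPA = [-11.3750 6.8750; -10.1250 6.1250]
K = S⁻¹·BᵀPA = [-0.1582 0.0942; -0.4196 0.2554]
A−BK = [-0.0778 -0.1504; -0.6863 -0.7934]
AᵀP(A−BK) = [0.2647 -0.1549; -0.1549 0.1005]
P' = Q + AᵀP(A−BK) = [0.5147 -0.1549; -0.1549 4.1005]
tr(P') = 4.6152

4.6152


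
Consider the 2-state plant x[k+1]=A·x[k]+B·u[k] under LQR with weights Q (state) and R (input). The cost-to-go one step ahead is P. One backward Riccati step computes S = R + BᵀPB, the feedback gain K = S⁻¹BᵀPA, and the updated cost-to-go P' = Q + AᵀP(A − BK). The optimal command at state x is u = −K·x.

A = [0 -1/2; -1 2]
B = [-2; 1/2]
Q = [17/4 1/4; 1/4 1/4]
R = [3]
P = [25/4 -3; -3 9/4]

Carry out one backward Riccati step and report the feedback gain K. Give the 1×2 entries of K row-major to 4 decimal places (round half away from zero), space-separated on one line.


BᵀP = [-14.0000 7.1250]
S = R + BᵀPB = [3] + [31.5625] = [34.5625]
BᵀPA = [-7.1250 21.2500]
K = S⁻¹·BᵀPA = [-0.2061 0.6148]
A−BK = [-0.4123 0.7297; -0.8969 1.6926]
AᵀP(A−BK) = [0.7812 -1.6193; -1.6193 3.4974]
P' = Q + AᵀP(A−BK) = [5.0312 -1.3693; -1.3693 3.7474]
tr(P') = 8.7786

-0.2061 0.6148


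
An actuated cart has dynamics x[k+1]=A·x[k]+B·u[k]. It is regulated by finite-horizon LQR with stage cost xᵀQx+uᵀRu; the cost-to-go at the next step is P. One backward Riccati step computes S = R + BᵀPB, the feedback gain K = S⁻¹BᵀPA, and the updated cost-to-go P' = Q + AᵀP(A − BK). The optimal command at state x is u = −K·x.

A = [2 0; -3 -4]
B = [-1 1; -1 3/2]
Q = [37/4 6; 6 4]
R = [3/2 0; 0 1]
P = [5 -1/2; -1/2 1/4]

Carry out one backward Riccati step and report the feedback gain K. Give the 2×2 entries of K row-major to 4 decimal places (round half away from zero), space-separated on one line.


-1.0543 -0.2481 0.8941 -0.1034

BᵀP = [-4.5000 0.2500; 4.2500 -0.1250]
S = R + BᵀPB = [3/2 0; 0 1] + [4.2500 -4.1250; -4.1250 4.0625] = [5.7500 -4.1250; -4.1250 5.0625]
BᵀPA = [-9.7500 -1.0000; 8.8750 0.5000]
K = S⁻¹·BᵀPA = [-1.0543 -0.2481; 0.8941 -0.1034]
A−BK = [0.0517 -0.1447; -5.3953 -4.0930]
AᵀP(A−BK) = [10.0362 5.4987; 5.4987 3.8036]
P' = Q + AᵀP(A−BK) = [19.2862 11.4987; 11.4987 7.8036]
tr(P') = 27.0898


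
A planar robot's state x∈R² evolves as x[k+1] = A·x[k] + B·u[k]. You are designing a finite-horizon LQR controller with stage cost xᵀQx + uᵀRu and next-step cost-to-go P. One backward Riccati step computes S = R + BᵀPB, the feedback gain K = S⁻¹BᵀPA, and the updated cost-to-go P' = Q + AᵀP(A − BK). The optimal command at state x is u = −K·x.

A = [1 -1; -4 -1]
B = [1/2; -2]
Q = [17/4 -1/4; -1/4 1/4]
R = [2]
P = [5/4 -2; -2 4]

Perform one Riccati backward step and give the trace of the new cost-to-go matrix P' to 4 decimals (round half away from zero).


BᵀP = [4.6250 -9.0000]
S = R + BᵀPB = [2] + [20.3125] = [22.3125]
BᵀPA = [40.6250 4.3750]
K = S⁻¹·BᵀPA = [1.8207 0.1961]
A−BK = [0.0896 -1.0980; -0.3585 -0.6078]
AᵀP(A−BK) = [7.2829 0.7843; 0.7843 0.3922]
P' = Q + AᵀP(A−BK) = [11.5329 0.5343; 0.5343 0.6422]
tr(P') = 12.1751

12.1751


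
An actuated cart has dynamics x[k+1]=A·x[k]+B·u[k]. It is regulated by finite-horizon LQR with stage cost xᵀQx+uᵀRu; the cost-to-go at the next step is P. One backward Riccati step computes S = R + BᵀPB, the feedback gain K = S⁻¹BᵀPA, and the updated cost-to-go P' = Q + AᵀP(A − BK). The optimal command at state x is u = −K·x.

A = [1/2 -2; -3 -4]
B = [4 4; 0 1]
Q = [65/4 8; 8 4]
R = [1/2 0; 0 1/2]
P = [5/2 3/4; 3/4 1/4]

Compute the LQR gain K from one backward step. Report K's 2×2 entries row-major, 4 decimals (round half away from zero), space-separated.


0.0254 -0.2817 -0.1169 -0.4789

BᵀP = [10.0000 3.0000; 10.7500 3.2500]
S = R + BᵀPB = [1/2 0; 0 1/2] + [40.0000 43.0000; 43.0000 46.2500] = [40.5000 43.0000; 43.0000 46.7500]
BᵀPA = [-4.0000 -32.0000; -4.3750 -34.5000]
K = S⁻¹·BᵀPA = [0.0254 -0.2817; -0.1169 -0.4789]
A−BK = [0.8662 1.0423; -2.8831 -3.5211]
AᵀP(A−BK) = [0.2150 0.2782; 0.2782 0.4648]
P' = Q + AᵀP(A−BK) = [16.4650 8.2782; 8.2782 4.4648]
tr(P') = 20.9298


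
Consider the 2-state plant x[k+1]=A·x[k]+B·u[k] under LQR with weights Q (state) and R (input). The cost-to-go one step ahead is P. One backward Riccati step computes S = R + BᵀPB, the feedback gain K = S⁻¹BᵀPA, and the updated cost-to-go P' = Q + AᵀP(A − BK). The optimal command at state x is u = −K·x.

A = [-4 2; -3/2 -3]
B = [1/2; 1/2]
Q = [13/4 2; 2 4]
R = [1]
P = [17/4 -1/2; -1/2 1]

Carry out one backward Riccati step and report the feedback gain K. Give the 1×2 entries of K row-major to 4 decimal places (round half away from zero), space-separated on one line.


BᵀP = [1.8750 0.2500]
S = R + BᵀPB = [1] + [1.0625] = [2.0625]
BᵀPA = [-7.8750 3.0000]
K = S⁻¹·BᵀPA = [-3.8182 1.4545]
A−BK = [-2.0909 1.2727; 0.4091 -3.7273]
AᵀP(A−BK) = [34.1818 -22.5455; -22.5455 27.6364]
P' = Q + AᵀP(A−BK) = [37.4318 -20.5455; -20.5455 31.6364]
tr(P') = 69.0682

-3.8182 1.4545


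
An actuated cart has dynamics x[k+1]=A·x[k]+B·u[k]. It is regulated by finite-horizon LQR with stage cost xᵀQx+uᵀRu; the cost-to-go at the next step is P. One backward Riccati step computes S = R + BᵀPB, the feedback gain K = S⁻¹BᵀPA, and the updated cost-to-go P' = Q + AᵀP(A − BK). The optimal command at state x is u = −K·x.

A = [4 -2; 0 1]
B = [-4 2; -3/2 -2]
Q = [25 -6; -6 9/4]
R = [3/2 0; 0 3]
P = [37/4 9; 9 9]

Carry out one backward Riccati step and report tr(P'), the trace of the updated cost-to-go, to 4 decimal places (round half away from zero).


BᵀP = [-50.5000 -49.5000; 0.5000 0.0000]
S = R + BᵀPB = [3/2 0; 0 3] + [276.2500 -2.0000; -2.0000 1.0000] = [277.7500 -2.0000; -2.0000 4.0000]
BᵀPA = [-202.0000 51.5000; 2.0000 -1.0000]
K = S⁻¹·BᵀPA = [-0.7263 0.1843; 0.1369 -0.1579]
A−BK = [0.8211 -0.9472; -0.8157 0.9607]
AᵀP(A−BK) = [1.0163 -0.4593; -0.4593 0.3516]
P' = Q + AᵀP(A−BK) = [26.0163 -6.4593; -6.4593 2.6016]
tr(P') = 28.6179

28.6179


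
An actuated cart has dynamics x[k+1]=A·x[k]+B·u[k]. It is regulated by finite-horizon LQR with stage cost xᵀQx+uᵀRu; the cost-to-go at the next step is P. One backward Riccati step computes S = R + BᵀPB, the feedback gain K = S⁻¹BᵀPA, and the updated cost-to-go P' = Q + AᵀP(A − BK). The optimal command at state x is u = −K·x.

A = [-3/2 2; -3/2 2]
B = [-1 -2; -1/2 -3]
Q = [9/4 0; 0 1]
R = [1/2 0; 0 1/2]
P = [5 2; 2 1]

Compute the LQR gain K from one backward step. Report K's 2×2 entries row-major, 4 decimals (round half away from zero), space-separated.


0.2727 -0.3636 0.5455 -0.7273

BᵀP = [-6.0000 -2.5000; -16.0000 -7.0000]
S = R + BᵀPB = [1/2 0; 0 1/2] + [7.2500 19.5000; 19.5000 53.0000] = [7.7500 19.5000; 19.5000 53.5000]
BᵀPA = [12.7500 -17.0000; 34.5000 -46.0000]
K = S⁻¹·BᵀPA = [0.2727 -0.3636; 0.5455 -0.7273]
A−BK = [-0.1364 0.1818; 0.2727 -0.3636]
AᵀP(A−BK) = [0.2045 -0.2727; -0.2727 0.3636]
P' = Q + AᵀP(A−BK) = [2.4545 -0.2727; -0.2727 1.3636]
tr(P') = 3.8182


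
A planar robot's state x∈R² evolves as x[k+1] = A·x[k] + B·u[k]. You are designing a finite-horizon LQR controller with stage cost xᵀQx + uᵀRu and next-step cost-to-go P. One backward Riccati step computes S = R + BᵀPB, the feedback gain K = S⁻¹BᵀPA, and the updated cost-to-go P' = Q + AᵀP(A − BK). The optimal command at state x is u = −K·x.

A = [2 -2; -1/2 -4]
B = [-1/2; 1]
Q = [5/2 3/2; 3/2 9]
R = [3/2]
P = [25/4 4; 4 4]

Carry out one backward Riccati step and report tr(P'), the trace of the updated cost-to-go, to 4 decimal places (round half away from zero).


151.2755

BᵀP = [0.8750 2.0000]
S = R + BᵀPB = [3/2] + [1.5625] = [3.0625]
BᵀPA = [0.7500 -9.7500]
K = S⁻¹·BᵀPA = [0.2449 -3.1837]
A−BK = [2.1224 -3.5918; -0.7449 -0.8163]
AᵀP(A−BK) = [17.8163 -42.6122; -42.6122 121.9592]
P' = Q + AᵀP(A−BK) = [20.3163 -41.1122; -41.1122 130.9592]
tr(P') = 151.2755


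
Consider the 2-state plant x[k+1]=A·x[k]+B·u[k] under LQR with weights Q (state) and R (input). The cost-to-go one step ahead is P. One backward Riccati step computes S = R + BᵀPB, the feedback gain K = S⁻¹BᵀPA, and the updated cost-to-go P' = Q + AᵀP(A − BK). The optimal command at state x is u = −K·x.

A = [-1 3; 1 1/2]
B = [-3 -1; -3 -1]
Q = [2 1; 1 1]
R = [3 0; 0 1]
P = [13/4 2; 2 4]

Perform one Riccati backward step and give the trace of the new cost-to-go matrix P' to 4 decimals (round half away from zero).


11.8804

BᵀP = [-15.7500 -18.0000; -5.2500 -6.0000]
S = R + BᵀPB = [3 0; 0 1] + [101.2500 33.7500; 33.7500 11.2500] = [104.2500 33.7500; 33.7500 12.2500]
BᵀPA = [-2.2500 -56.2500; -0.7500 -18.7500]
K = S⁻¹·BᵀPA = [-0.0163 -0.4076; -0.0163 -0.4076]
A−BK = [-1.0652 1.3696; 0.9348 -1.1304]
AᵀP(A−BK) = [3.2011 -3.9728; -3.9728 5.6793]
P' = Q + AᵀP(A−BK) = [5.2011 -2.9728; -2.9728 6.6793]
tr(P') = 11.8804


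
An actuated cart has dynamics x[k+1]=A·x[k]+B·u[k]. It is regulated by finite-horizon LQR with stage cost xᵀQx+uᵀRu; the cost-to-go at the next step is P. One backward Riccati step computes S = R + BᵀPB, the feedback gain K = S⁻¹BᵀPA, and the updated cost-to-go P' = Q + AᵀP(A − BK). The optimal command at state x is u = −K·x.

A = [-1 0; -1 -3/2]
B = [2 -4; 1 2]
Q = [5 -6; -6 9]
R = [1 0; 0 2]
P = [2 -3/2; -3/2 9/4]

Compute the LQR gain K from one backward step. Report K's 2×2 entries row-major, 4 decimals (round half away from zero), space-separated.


BᵀP = [2.5000 -0.7500; -11.0000 10.5000]
S = R + BᵀPB = [1 0; 0 2] + [4.2500 -11.5000; -11.5000 65.0000] = [5.2500 -11.5000; -11.5000 67.0000]
BᵀPA = [-1.7500 1.1250; 0.5000 -15.7500]
K = S⁻¹·BᵀPA = [-0.5080 -0.4818; -0.0797 -0.3178]
A−BK = [-0.3030 -0.3075; -0.3326 -0.3827]
AᵀP(A−BK) = [0.4009 0.4408; 0.4408 0.5997]
P' = Q + AᵀP(A−BK) = [5.4009 -5.5592; -5.5592 9.5997]
tr(P') = 15.0006

-0.5080 -0.4818 -0.0797 -0.3178


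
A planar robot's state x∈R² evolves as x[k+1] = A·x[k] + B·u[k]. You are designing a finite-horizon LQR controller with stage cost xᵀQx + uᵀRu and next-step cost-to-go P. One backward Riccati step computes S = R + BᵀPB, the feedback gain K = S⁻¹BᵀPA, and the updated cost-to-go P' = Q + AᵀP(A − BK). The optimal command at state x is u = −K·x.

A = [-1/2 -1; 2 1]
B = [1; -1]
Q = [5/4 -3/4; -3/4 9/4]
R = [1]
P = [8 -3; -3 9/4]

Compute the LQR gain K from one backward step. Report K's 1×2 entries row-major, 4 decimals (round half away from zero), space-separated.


-0.9275 -0.9420

BᵀP = [11.0000 -5.2500]
S = R + BᵀPB = [1] + [16.2500] = [17.2500]
BᵀPA = [-16.0000 -16.2500]
K = S⁻¹·BᵀPA = [-0.9275 -0.9420]
A−BK = [0.4275 -0.0580; 1.0725 0.0580]
AᵀP(A−BK) = [2.1594 0.9275; 0.9275 0.9420]
P' = Q + AᵀP(A−BK) = [3.4094 0.1775; 0.1775 3.1920]
tr(P') = 6.6014


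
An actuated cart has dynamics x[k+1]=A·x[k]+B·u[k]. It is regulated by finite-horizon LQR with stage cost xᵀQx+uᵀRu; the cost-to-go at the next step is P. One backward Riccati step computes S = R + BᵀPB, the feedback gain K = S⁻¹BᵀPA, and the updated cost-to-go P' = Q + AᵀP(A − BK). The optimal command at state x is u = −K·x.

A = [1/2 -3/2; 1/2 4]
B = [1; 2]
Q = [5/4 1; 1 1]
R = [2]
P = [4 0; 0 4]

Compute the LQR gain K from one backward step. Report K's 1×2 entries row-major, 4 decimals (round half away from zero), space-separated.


0.2727 1.1818

BᵀP = [4.0000 8.0000]
S = R + BᵀPB = [2] + [20.0000] = [22.0000]
BᵀPA = [6.0000 26.0000]
K = S⁻¹·BᵀPA = [0.2727 1.1818]
A−BK = [0.2273 -2.6818; -0.0455 1.6364]
AᵀP(A−BK) = [0.3636 -2.0909; -2.0909 42.2727]
P' = Q + AᵀP(A−BK) = [1.6136 -1.0909; -1.0909 43.2727]
tr(P') = 44.8864


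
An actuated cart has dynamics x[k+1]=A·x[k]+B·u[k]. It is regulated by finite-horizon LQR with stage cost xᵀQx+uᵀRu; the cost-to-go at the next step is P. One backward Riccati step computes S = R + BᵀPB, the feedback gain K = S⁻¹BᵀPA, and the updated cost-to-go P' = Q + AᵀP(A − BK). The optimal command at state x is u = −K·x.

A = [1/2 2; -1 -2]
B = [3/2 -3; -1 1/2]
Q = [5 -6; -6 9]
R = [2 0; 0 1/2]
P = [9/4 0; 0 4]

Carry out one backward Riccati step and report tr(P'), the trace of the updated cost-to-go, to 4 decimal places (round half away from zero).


BᵀP = [3.3750 -4.0000; -6.7500 2.0000]
S = R + BᵀPB = [2 0; 0 1/2] + [9.0625 -12.1250; -12.1250 21.2500] = [11.0625 -12.1250; -12.1250 21.7500]
BᵀPA = [5.6875 14.7500; -5.3750 -17.5000]
K = S⁻¹·BᵀPA = [0.6254 1.1606; 0.1015 -0.1576]
A−BK = [-0.1336 -0.2137; -0.4254 -0.7606]
AᵀP(A−BK) = [1.5513 2.8020; 2.8020 5.1232]
P' = Q + AᵀP(A−BK) = [6.5513 -3.1980; -3.1980 14.1232]
tr(P') = 20.6745

20.6745
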